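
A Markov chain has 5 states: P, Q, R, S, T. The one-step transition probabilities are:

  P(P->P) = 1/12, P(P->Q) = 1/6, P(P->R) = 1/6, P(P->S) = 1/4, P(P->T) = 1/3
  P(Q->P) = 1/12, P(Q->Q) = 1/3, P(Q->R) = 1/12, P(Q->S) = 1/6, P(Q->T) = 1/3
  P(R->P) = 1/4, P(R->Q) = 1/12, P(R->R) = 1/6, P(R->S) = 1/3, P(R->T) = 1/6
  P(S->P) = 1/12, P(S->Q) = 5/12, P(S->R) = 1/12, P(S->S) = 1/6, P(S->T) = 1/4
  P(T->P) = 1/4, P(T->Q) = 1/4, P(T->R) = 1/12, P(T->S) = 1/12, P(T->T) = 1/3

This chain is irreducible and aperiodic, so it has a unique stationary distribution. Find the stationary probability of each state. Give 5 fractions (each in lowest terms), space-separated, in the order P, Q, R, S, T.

Answer: 2819/18664 5061/18664 1953/18664 1601/9332 5629/18664

Derivation:
The stationary distribution satisfies pi = pi * P, i.e.:
  pi_P = 1/12*pi_P + 1/12*pi_Q + 1/4*pi_R + 1/12*pi_S + 1/4*pi_T
  pi_Q = 1/6*pi_P + 1/3*pi_Q + 1/12*pi_R + 5/12*pi_S + 1/4*pi_T
  pi_R = 1/6*pi_P + 1/12*pi_Q + 1/6*pi_R + 1/12*pi_S + 1/12*pi_T
  pi_S = 1/4*pi_P + 1/6*pi_Q + 1/3*pi_R + 1/6*pi_S + 1/12*pi_T
  pi_T = 1/3*pi_P + 1/3*pi_Q + 1/6*pi_R + 1/4*pi_S + 1/3*pi_T
with normalization: pi_P + pi_Q + pi_R + pi_S + pi_T = 1.

Using the first 4 balance equations plus normalization, the linear system A*pi = b is:
  [-11/12, 1/12, 1/4, 1/12, 1/4] . pi = 0
  [1/6, -2/3, 1/12, 5/12, 1/4] . pi = 0
  [1/6, 1/12, -5/6, 1/12, 1/12] . pi = 0
  [1/4, 1/6, 1/3, -5/6, 1/12] . pi = 0
  [1, 1, 1, 1, 1] . pi = 1

Solving yields:
  pi_P = 2819/18664
  pi_Q = 5061/18664
  pi_R = 1953/18664
  pi_S = 1601/9332
  pi_T = 5629/18664

Verification (pi * P):
  2819/18664*1/12 + 5061/18664*1/12 + 1953/18664*1/4 + 1601/9332*1/12 + 5629/18664*1/4 = 2819/18664 = pi_P  (ok)
  2819/18664*1/6 + 5061/18664*1/3 + 1953/18664*1/12 + 1601/9332*5/12 + 5629/18664*1/4 = 5061/18664 = pi_Q  (ok)
  2819/18664*1/6 + 5061/18664*1/12 + 1953/18664*1/6 + 1601/9332*1/12 + 5629/18664*1/12 = 1953/18664 = pi_R  (ok)
  2819/18664*1/4 + 5061/18664*1/6 + 1953/18664*1/3 + 1601/9332*1/6 + 5629/18664*1/12 = 1601/9332 = pi_S  (ok)
  2819/18664*1/3 + 5061/18664*1/3 + 1953/18664*1/6 + 1601/9332*1/4 + 5629/18664*1/3 = 5629/18664 = pi_T  (ok)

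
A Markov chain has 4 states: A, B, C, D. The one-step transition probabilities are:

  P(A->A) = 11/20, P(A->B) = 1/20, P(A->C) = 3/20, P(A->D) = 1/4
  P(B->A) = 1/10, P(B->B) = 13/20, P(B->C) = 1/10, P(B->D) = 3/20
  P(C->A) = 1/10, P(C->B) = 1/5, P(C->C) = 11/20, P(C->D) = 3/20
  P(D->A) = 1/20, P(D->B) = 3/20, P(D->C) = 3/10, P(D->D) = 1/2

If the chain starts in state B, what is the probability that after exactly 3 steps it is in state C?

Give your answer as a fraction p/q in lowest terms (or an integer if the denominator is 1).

Computing P^3 by repeated multiplication:
P^1 =
  A: [11/20, 1/20, 3/20, 1/4]
  B: [1/10, 13/20, 1/10, 3/20]
  C: [1/10, 1/5, 11/20, 3/20]
  D: [1/20, 3/20, 3/10, 1/2]
P^2 =
  A: [67/200, 51/400, 49/200, 117/400]
  B: [11/80, 47/100, 9/50, 17/80]
  C: [11/80, 107/400, 153/400, 17/80]
  D: [39/400, 47/200, 27/80, 33/100]
P^3 =
  A: [1889/8000, 77/400, 571/2000, 2287/8000]
  B: [121/800, 1521/4000, 1843/8000, 381/1600]
  C: [121/800, 2313/8000, 643/2000, 381/1600]
  D: [1019/8000, 2197/8000, 1291/4000, 1101/4000]

(P^3)[B -> C] = 1843/8000

Answer: 1843/8000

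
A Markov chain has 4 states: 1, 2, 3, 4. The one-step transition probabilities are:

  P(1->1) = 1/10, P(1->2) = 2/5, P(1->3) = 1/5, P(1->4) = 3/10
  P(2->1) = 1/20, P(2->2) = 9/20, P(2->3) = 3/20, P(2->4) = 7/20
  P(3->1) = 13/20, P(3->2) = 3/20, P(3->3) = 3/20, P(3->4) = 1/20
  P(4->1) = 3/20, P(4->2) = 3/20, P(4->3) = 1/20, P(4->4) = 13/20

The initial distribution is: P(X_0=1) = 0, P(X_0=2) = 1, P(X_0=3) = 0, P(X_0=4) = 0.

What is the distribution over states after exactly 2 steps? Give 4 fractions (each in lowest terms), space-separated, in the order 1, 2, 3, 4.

Answer: 71/400 119/400 47/400 163/400

Derivation:
Propagating the distribution step by step (d_{t+1} = d_t * P):
d_0 = (1=0, 2=1, 3=0, 4=0)
  d_1[1] = 0*1/10 + 1*1/20 + 0*13/20 + 0*3/20 = 1/20
  d_1[2] = 0*2/5 + 1*9/20 + 0*3/20 + 0*3/20 = 9/20
  d_1[3] = 0*1/5 + 1*3/20 + 0*3/20 + 0*1/20 = 3/20
  d_1[4] = 0*3/10 + 1*7/20 + 0*1/20 + 0*13/20 = 7/20
d_1 = (1=1/20, 2=9/20, 3=3/20, 4=7/20)
  d_2[1] = 1/20*1/10 + 9/20*1/20 + 3/20*13/20 + 7/20*3/20 = 71/400
  d_2[2] = 1/20*2/5 + 9/20*9/20 + 3/20*3/20 + 7/20*3/20 = 119/400
  d_2[3] = 1/20*1/5 + 9/20*3/20 + 3/20*3/20 + 7/20*1/20 = 47/400
  d_2[4] = 1/20*3/10 + 9/20*7/20 + 3/20*1/20 + 7/20*13/20 = 163/400
d_2 = (1=71/400, 2=119/400, 3=47/400, 4=163/400)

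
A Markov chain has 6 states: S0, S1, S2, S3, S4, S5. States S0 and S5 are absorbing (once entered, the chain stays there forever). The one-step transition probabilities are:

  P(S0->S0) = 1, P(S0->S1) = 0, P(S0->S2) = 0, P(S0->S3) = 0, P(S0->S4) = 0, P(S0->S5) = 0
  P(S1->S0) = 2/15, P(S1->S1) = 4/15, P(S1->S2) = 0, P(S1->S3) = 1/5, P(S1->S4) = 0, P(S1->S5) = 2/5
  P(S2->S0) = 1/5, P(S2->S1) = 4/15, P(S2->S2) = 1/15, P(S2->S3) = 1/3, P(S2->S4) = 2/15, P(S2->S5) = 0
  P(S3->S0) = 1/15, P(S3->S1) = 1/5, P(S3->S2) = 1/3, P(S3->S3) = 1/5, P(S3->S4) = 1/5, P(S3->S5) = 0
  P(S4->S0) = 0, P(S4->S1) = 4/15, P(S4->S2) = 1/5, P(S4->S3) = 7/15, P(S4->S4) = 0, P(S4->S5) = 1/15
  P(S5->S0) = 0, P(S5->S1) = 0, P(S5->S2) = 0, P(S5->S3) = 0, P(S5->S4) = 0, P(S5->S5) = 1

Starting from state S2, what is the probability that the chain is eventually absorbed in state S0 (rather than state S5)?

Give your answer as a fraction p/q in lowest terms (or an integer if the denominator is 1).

Let a_i = P(absorbed in S0 | start in state i).
Boundary conditions: a_S0 = 1, a_S5 = 0.
For each transient state i, a_i = sum_j P(i->j) * a_j:
  a_S1 = 2/15*a_S0 + 4/15*a_S1 + 0*a_S2 + 1/5*a_S3 + 0*a_S4 + 2/5*a_S5
  a_S2 = 1/5*a_S0 + 4/15*a_S1 + 1/15*a_S2 + 1/3*a_S3 + 2/15*a_S4 + 0*a_S5
  a_S3 = 1/15*a_S0 + 1/5*a_S1 + 1/3*a_S2 + 1/5*a_S3 + 1/5*a_S4 + 0*a_S5
  a_S4 = 0*a_S0 + 4/15*a_S1 + 1/5*a_S2 + 7/15*a_S3 + 0*a_S4 + 1/15*a_S5

Substituting a_S0 = 1 and a_S5 = 0, rearrange to (I - Q) a = r where r[i] = P(i -> S0):
  [11/15, 0, -1/5, 0] . (a_S1, a_S2, a_S3, a_S4) = 2/15
  [-4/15, 14/15, -1/3, -2/15] . (a_S1, a_S2, a_S3, a_S4) = 1/5
  [-1/5, -1/3, 4/5, -1/5] . (a_S1, a_S2, a_S3, a_S4) = 1/15
  [-4/15, -1/5, -7/15, 1] . (a_S1, a_S2, a_S3, a_S4) = 0

Solving yields:
  a_S1 = 1174/3709
  a_S2 = 8035/14836
  a_S3 = 1832/3709
  a_S4 = 6279/14836

Starting state is S2, so the absorption probability is a_S2 = 8035/14836.

Answer: 8035/14836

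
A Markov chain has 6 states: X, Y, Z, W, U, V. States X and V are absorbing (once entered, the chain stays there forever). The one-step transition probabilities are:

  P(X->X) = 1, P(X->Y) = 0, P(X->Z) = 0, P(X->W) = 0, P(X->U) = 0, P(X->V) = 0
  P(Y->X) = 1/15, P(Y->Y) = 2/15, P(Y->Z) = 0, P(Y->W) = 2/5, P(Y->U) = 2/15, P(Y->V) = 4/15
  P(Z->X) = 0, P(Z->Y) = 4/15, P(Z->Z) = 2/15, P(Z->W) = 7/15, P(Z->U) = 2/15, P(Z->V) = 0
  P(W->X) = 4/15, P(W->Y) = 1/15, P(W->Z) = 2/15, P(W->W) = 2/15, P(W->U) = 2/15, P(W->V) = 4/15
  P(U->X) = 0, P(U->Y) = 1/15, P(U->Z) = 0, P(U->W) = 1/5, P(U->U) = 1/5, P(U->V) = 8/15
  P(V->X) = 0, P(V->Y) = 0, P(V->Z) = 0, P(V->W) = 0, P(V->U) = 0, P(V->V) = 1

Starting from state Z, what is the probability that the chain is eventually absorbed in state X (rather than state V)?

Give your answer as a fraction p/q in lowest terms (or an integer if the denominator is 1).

Answer: 3325/10441

Derivation:
Let a_i = P(absorbed in X | start in state i).
Boundary conditions: a_X = 1, a_V = 0.
For each transient state i, a_i = sum_j P(i->j) * a_j:
  a_Y = 1/15*a_X + 2/15*a_Y + 0*a_Z + 2/5*a_W + 2/15*a_U + 4/15*a_V
  a_Z = 0*a_X + 4/15*a_Y + 2/15*a_Z + 7/15*a_W + 2/15*a_U + 0*a_V
  a_W = 4/15*a_X + 1/15*a_Y + 2/15*a_Z + 2/15*a_W + 2/15*a_U + 4/15*a_V
  a_U = 0*a_X + 1/15*a_Y + 0*a_Z + 1/5*a_W + 1/5*a_U + 8/15*a_V

Substituting a_X = 1 and a_V = 0, rearrange to (I - Q) a = r where r[i] = P(i -> X):
  [13/15, 0, -2/5, -2/15] . (a_Y, a_Z, a_W, a_U) = 1/15
  [-4/15, 13/15, -7/15, -2/15] . (a_Y, a_Z, a_W, a_U) = 0
  [-1/15, -2/15, 13/15, -2/15] . (a_Y, a_Z, a_W, a_U) = 4/15
  [-1/15, 0, -1/5, 4/5] . (a_Y, a_Z, a_W, a_U) = 0

Solving yields:
  a_Y = 2913/10441
  a_Z = 3325/10441
  a_W = 4145/10441
  a_U = 1279/10441

Starting state is Z, so the absorption probability is a_Z = 3325/10441.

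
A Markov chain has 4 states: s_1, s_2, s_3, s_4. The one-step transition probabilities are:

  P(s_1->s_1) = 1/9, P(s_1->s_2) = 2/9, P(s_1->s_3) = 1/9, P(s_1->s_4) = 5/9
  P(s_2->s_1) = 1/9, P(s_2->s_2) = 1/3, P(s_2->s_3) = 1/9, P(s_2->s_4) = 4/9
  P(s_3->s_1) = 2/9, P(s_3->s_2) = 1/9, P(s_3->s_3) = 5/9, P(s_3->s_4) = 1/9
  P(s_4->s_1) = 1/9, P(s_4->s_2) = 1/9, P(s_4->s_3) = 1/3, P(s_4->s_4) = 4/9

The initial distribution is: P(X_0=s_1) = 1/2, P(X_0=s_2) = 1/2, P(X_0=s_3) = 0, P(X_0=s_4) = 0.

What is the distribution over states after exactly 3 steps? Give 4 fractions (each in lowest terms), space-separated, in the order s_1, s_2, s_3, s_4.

Answer: 103/729 121/729 79/243 268/729

Derivation:
Propagating the distribution step by step (d_{t+1} = d_t * P):
d_0 = (s_1=1/2, s_2=1/2, s_3=0, s_4=0)
  d_1[s_1] = 1/2*1/9 + 1/2*1/9 + 0*2/9 + 0*1/9 = 1/9
  d_1[s_2] = 1/2*2/9 + 1/2*1/3 + 0*1/9 + 0*1/9 = 5/18
  d_1[s_3] = 1/2*1/9 + 1/2*1/9 + 0*5/9 + 0*1/3 = 1/9
  d_1[s_4] = 1/2*5/9 + 1/2*4/9 + 0*1/9 + 0*4/9 = 1/2
d_1 = (s_1=1/9, s_2=5/18, s_3=1/9, s_4=1/2)
  d_2[s_1] = 1/9*1/9 + 5/18*1/9 + 1/9*2/9 + 1/2*1/9 = 10/81
  d_2[s_2] = 1/9*2/9 + 5/18*1/3 + 1/9*1/9 + 1/2*1/9 = 5/27
  d_2[s_3] = 1/9*1/9 + 5/18*1/9 + 1/9*5/9 + 1/2*1/3 = 22/81
  d_2[s_4] = 1/9*5/9 + 5/18*4/9 + 1/9*1/9 + 1/2*4/9 = 34/81
d_2 = (s_1=10/81, s_2=5/27, s_3=22/81, s_4=34/81)
  d_3[s_1] = 10/81*1/9 + 5/27*1/9 + 22/81*2/9 + 34/81*1/9 = 103/729
  d_3[s_2] = 10/81*2/9 + 5/27*1/3 + 22/81*1/9 + 34/81*1/9 = 121/729
  d_3[s_3] = 10/81*1/9 + 5/27*1/9 + 22/81*5/9 + 34/81*1/3 = 79/243
  d_3[s_4] = 10/81*5/9 + 5/27*4/9 + 22/81*1/9 + 34/81*4/9 = 268/729
d_3 = (s_1=103/729, s_2=121/729, s_3=79/243, s_4=268/729)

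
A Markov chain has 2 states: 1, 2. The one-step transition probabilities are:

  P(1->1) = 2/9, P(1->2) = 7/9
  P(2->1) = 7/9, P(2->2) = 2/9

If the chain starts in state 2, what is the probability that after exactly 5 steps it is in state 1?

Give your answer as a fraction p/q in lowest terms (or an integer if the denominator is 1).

Computing P^5 by repeated multiplication:
P^1 =
  1: [2/9, 7/9]
  2: [7/9, 2/9]
P^2 =
  1: [53/81, 28/81]
  2: [28/81, 53/81]
P^3 =
  1: [302/729, 427/729]
  2: [427/729, 302/729]
P^4 =
  1: [3593/6561, 2968/6561]
  2: [2968/6561, 3593/6561]
P^5 =
  1: [27962/59049, 31087/59049]
  2: [31087/59049, 27962/59049]

(P^5)[2 -> 1] = 31087/59049

Answer: 31087/59049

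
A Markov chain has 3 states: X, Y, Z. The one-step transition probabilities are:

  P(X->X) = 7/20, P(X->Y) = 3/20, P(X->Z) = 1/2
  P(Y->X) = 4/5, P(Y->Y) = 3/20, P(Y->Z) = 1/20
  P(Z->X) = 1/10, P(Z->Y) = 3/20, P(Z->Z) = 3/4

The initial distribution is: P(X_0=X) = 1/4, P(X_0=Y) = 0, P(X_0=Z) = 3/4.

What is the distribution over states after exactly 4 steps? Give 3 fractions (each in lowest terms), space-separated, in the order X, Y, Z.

Answer: 6953/25600 3/20 14807/25600

Derivation:
Propagating the distribution step by step (d_{t+1} = d_t * P):
d_0 = (X=1/4, Y=0, Z=3/4)
  d_1[X] = 1/4*7/20 + 0*4/5 + 3/4*1/10 = 13/80
  d_1[Y] = 1/4*3/20 + 0*3/20 + 3/4*3/20 = 3/20
  d_1[Z] = 1/4*1/2 + 0*1/20 + 3/4*3/4 = 11/16
d_1 = (X=13/80, Y=3/20, Z=11/16)
  d_2[X] = 13/80*7/20 + 3/20*4/5 + 11/16*1/10 = 393/1600
  d_2[Y] = 13/80*3/20 + 3/20*3/20 + 11/16*3/20 = 3/20
  d_2[Z] = 13/80*1/2 + 3/20*1/20 + 11/16*3/4 = 967/1600
d_2 = (X=393/1600, Y=3/20, Z=967/1600)
  d_3[X] = 393/1600*7/20 + 3/20*4/5 + 967/1600*1/10 = 341/1280
  d_3[Y] = 393/1600*3/20 + 3/20*3/20 + 967/1600*3/20 = 3/20
  d_3[Z] = 393/1600*1/2 + 3/20*1/20 + 967/1600*3/4 = 747/1280
d_3 = (X=341/1280, Y=3/20, Z=747/1280)
  d_4[X] = 341/1280*7/20 + 3/20*4/5 + 747/1280*1/10 = 6953/25600
  d_4[Y] = 341/1280*3/20 + 3/20*3/20 + 747/1280*3/20 = 3/20
  d_4[Z] = 341/1280*1/2 + 3/20*1/20 + 747/1280*3/4 = 14807/25600
d_4 = (X=6953/25600, Y=3/20, Z=14807/25600)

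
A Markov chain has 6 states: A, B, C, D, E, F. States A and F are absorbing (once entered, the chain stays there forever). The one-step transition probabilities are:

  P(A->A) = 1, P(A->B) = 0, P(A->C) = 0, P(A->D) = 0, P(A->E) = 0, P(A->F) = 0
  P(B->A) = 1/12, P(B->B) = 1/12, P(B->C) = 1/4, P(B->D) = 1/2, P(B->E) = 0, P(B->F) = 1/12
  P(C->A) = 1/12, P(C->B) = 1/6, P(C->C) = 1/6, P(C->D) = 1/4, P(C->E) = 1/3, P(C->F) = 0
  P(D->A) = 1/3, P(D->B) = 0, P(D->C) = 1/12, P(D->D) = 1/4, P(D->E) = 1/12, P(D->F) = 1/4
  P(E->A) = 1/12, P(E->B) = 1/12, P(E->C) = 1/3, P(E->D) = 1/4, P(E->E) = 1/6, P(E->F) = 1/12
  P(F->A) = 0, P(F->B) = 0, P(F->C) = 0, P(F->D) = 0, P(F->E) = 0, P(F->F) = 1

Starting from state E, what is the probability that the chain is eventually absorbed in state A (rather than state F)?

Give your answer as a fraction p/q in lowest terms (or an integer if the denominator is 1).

Let a_i = P(absorbed in A | start in state i).
Boundary conditions: a_A = 1, a_F = 0.
For each transient state i, a_i = sum_j P(i->j) * a_j:
  a_B = 1/12*a_A + 1/12*a_B + 1/4*a_C + 1/2*a_D + 0*a_E + 1/12*a_F
  a_C = 1/12*a_A + 1/6*a_B + 1/6*a_C + 1/4*a_D + 1/3*a_E + 0*a_F
  a_D = 1/3*a_A + 0*a_B + 1/12*a_C + 1/4*a_D + 1/12*a_E + 1/4*a_F
  a_E = 1/12*a_A + 1/12*a_B + 1/3*a_C + 1/4*a_D + 1/6*a_E + 1/12*a_F

Substituting a_A = 1 and a_F = 0, rearrange to (I - Q) a = r where r[i] = P(i -> A):
  [11/12, -1/4, -1/2, 0] . (a_B, a_C, a_D, a_E) = 1/12
  [-1/6, 5/6, -1/4, -1/3] . (a_B, a_C, a_D, a_E) = 1/12
  [0, -1/12, 3/4, -1/12] . (a_B, a_C, a_D, a_E) = 1/3
  [-1/12, -1/3, -1/4, 5/6] . (a_B, a_C, a_D, a_E) = 1/12

Solving yields:
  a_B = 1246/2167
  a_C = 1343/2167
  a_D = 3755/6501
  a_E = 114/197

Starting state is E, so the absorption probability is a_E = 114/197.

Answer: 114/197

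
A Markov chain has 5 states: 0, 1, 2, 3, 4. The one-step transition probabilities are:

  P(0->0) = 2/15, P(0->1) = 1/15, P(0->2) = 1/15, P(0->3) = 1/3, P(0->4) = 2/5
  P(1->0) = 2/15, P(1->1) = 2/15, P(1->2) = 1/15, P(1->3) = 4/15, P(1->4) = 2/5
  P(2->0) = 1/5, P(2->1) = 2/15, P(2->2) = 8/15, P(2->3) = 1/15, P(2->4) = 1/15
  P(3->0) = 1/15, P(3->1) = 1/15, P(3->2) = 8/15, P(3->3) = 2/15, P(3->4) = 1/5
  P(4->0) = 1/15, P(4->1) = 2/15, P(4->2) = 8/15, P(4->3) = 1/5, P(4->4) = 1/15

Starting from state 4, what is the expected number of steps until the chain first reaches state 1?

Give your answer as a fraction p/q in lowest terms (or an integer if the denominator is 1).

Answer: 13440/1537

Derivation:
Let h_i = expected steps to first reach 1 from state i.
Boundary: h_1 = 0.
First-step equations for the other states:
  h_0 = 1 + 2/15*h_0 + 1/15*h_1 + 1/15*h_2 + 1/3*h_3 + 2/5*h_4
  h_2 = 1 + 1/5*h_0 + 2/15*h_1 + 8/15*h_2 + 1/15*h_3 + 1/15*h_4
  h_3 = 1 + 1/15*h_0 + 1/15*h_1 + 8/15*h_2 + 2/15*h_3 + 1/5*h_4
  h_4 = 1 + 1/15*h_0 + 2/15*h_1 + 8/15*h_2 + 1/5*h_3 + 1/15*h_4

Substituting h_1 = 0 and rearranging gives the linear system (I - Q) h = 1:
  [13/15, -1/15, -1/3, -2/5] . (h_0, h_2, h_3, h_4) = 1
  [-1/5, 7/15, -1/15, -1/15] . (h_0, h_2, h_3, h_4) = 1
  [-1/15, -8/15, 13/15, -1/5] . (h_0, h_2, h_3, h_4) = 1
  [-1/15, -8/15, -1/5, 14/15] . (h_0, h_2, h_3, h_4) = 1

Solving yields:
  h_0 = 14505/1537
  h_2 = 13470/1537
  h_3 = 14280/1537
  h_4 = 13440/1537

Starting state is 4, so the expected hitting time is h_4 = 13440/1537.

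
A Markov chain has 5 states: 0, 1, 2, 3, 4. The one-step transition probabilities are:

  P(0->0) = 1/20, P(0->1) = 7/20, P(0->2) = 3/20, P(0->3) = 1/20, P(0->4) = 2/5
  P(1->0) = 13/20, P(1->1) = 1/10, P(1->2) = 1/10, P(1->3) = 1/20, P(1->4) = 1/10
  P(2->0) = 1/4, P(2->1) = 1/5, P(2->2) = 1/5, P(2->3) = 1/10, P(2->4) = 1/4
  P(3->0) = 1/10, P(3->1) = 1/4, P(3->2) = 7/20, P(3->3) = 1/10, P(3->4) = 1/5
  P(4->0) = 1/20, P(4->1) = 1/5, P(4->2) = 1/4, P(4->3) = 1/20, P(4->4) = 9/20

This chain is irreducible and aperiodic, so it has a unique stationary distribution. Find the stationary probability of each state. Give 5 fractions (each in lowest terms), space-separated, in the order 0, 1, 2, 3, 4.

The stationary distribution satisfies pi = pi * P, i.e.:
  pi_0 = 1/20*pi_0 + 13/20*pi_1 + 1/4*pi_2 + 1/10*pi_3 + 1/20*pi_4
  pi_1 = 7/20*pi_0 + 1/10*pi_1 + 1/5*pi_2 + 1/4*pi_3 + 1/5*pi_4
  pi_2 = 3/20*pi_0 + 1/10*pi_1 + 1/5*pi_2 + 7/20*pi_3 + 1/4*pi_4
  pi_3 = 1/20*pi_0 + 1/20*pi_1 + 1/10*pi_2 + 1/10*pi_3 + 1/20*pi_4
  pi_4 = 2/5*pi_0 + 1/10*pi_1 + 1/4*pi_2 + 1/5*pi_3 + 9/20*pi_4
with normalization: pi_0 + pi_1 + pi_2 + pi_3 + pi_4 = 1.

Using the first 4 balance equations plus normalization, the linear system A*pi = b is:
  [-19/20, 13/20, 1/4, 1/10, 1/20] . pi = 0
  [7/20, -9/10, 1/5, 1/4, 1/5] . pi = 0
  [3/20, 1/10, -4/5, 7/20, 1/4] . pi = 0
  [1/20, 1/20, 1/10, -9/10, 1/20] . pi = 0
  [1, 1, 1, 1, 1] . pi = 1

Solving yields:
  pi_0 = 36277/164553
  pi_1 = 35335/164553
  pi_2 = 31660/164553
  pi_3 = 10327/164553
  pi_4 = 50954/164553

Verification (pi * P):
  36277/164553*1/20 + 35335/164553*13/20 + 31660/164553*1/4 + 10327/164553*1/10 + 50954/164553*1/20 = 36277/164553 = pi_0  (ok)
  36277/164553*7/20 + 35335/164553*1/10 + 31660/164553*1/5 + 10327/164553*1/4 + 50954/164553*1/5 = 35335/164553 = pi_1  (ok)
  36277/164553*3/20 + 35335/164553*1/10 + 31660/164553*1/5 + 10327/164553*7/20 + 50954/164553*1/4 = 31660/164553 = pi_2  (ok)
  36277/164553*1/20 + 35335/164553*1/20 + 31660/164553*1/10 + 10327/164553*1/10 + 50954/164553*1/20 = 10327/164553 = pi_3  (ok)
  36277/164553*2/5 + 35335/164553*1/10 + 31660/164553*1/4 + 10327/164553*1/5 + 50954/164553*9/20 = 50954/164553 = pi_4  (ok)

Answer: 36277/164553 35335/164553 31660/164553 10327/164553 50954/164553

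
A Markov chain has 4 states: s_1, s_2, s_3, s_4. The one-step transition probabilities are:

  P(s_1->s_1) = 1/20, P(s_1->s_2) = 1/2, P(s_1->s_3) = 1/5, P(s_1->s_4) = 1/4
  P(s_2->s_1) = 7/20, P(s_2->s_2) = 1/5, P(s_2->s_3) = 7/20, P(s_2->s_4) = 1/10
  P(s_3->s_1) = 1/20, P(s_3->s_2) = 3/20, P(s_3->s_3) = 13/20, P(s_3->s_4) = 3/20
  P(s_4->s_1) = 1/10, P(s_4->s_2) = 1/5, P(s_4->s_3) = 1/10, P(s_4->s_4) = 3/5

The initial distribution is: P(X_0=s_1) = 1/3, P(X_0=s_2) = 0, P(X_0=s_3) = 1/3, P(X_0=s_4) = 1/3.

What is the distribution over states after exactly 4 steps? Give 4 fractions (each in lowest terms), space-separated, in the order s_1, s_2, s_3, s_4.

Propagating the distribution step by step (d_{t+1} = d_t * P):
d_0 = (s_1=1/3, s_2=0, s_3=1/3, s_4=1/3)
  d_1[s_1] = 1/3*1/20 + 0*7/20 + 1/3*1/20 + 1/3*1/10 = 1/15
  d_1[s_2] = 1/3*1/2 + 0*1/5 + 1/3*3/20 + 1/3*1/5 = 17/60
  d_1[s_3] = 1/3*1/5 + 0*7/20 + 1/3*13/20 + 1/3*1/10 = 19/60
  d_1[s_4] = 1/3*1/4 + 0*1/10 + 1/3*3/20 + 1/3*3/5 = 1/3
d_1 = (s_1=1/15, s_2=17/60, s_3=19/60, s_4=1/3)
  d_2[s_1] = 1/15*1/20 + 17/60*7/20 + 19/60*1/20 + 1/3*1/10 = 91/600
  d_2[s_2] = 1/15*1/2 + 17/60*1/5 + 19/60*3/20 + 1/3*1/5 = 49/240
  d_2[s_3] = 1/15*1/5 + 17/60*7/20 + 19/60*13/20 + 1/3*1/10 = 211/600
  d_2[s_4] = 1/15*1/4 + 17/60*1/10 + 19/60*3/20 + 1/3*3/5 = 117/400
d_2 = (s_1=91/600, s_2=49/240, s_3=211/600, s_4=117/400)
  d_3[s_1] = 91/600*1/20 + 49/240*7/20 + 211/600*1/20 + 117/400*1/10 = 1007/8000
  d_3[s_2] = 91/600*1/2 + 49/240*1/5 + 211/600*3/20 + 117/400*1/5 = 547/2400
  d_3[s_3] = 91/600*1/5 + 49/240*7/20 + 211/600*13/20 + 117/400*1/10 = 2877/8000
  d_3[s_4] = 91/600*1/4 + 49/240*1/10 + 211/600*3/20 + 117/400*3/5 = 3439/12000
d_3 = (s_1=1007/8000, s_2=547/2400, s_3=2877/8000, s_4=3439/12000)
  d_4[s_1] = 1007/8000*1/20 + 547/2400*7/20 + 2877/8000*1/20 + 3439/12000*1/10 = 31849/240000
  d_4[s_2] = 1007/8000*1/2 + 547/2400*1/5 + 2877/8000*3/20 + 3439/12000*1/5 = 7033/32000
  d_4[s_3] = 1007/8000*1/5 + 547/2400*7/20 + 2877/8000*13/20 + 3439/12000*1/10 = 176333/480000
  d_4[s_4] = 1007/8000*1/4 + 547/2400*1/10 + 2877/8000*3/20 + 3439/12000*3/5 = 67237/240000
d_4 = (s_1=31849/240000, s_2=7033/32000, s_3=176333/480000, s_4=67237/240000)

Answer: 31849/240000 7033/32000 176333/480000 67237/240000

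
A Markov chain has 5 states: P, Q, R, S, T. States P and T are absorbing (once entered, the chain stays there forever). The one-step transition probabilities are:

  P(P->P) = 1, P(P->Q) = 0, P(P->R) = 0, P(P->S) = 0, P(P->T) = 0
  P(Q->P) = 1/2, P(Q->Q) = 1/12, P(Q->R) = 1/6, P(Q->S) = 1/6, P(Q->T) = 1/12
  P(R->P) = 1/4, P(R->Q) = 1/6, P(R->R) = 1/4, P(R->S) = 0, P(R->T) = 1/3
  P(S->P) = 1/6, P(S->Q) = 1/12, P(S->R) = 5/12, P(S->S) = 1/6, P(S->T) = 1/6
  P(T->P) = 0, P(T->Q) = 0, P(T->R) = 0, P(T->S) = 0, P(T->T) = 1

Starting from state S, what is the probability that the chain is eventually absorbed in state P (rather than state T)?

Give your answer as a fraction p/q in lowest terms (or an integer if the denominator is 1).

Answer: 25/48

Derivation:
Let a_i = P(absorbed in P | start in state i).
Boundary conditions: a_P = 1, a_T = 0.
For each transient state i, a_i = sum_j P(i->j) * a_j:
  a_Q = 1/2*a_P + 1/12*a_Q + 1/6*a_R + 1/6*a_S + 1/12*a_T
  a_R = 1/4*a_P + 1/6*a_Q + 1/4*a_R + 0*a_S + 1/3*a_T
  a_S = 1/6*a_P + 1/12*a_Q + 5/12*a_R + 1/6*a_S + 1/6*a_T

Substituting a_P = 1 and a_T = 0, rearrange to (I - Q) a = r where r[i] = P(i -> P):
  [11/12, -1/6, -1/6] . (a_Q, a_R, a_S) = 1/2
  [-1/6, 3/4, 0] . (a_Q, a_R, a_S) = 1/4
  [-1/12, -5/12, 5/6] . (a_Q, a_R, a_S) = 1/6

Solving yields:
  a_Q = 111/152
  a_R = 113/228
  a_S = 25/48

Starting state is S, so the absorption probability is a_S = 25/48.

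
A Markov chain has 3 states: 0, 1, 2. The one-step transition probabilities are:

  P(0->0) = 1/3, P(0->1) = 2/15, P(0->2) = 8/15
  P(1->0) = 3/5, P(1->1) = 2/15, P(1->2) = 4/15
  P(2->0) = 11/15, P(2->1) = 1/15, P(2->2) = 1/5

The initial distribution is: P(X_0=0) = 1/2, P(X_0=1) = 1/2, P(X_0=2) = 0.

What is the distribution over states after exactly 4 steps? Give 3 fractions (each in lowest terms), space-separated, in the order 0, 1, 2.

Propagating the distribution step by step (d_{t+1} = d_t * P):
d_0 = (0=1/2, 1=1/2, 2=0)
  d_1[0] = 1/2*1/3 + 1/2*3/5 + 0*11/15 = 7/15
  d_1[1] = 1/2*2/15 + 1/2*2/15 + 0*1/15 = 2/15
  d_1[2] = 1/2*8/15 + 1/2*4/15 + 0*1/5 = 2/5
d_1 = (0=7/15, 1=2/15, 2=2/5)
  d_2[0] = 7/15*1/3 + 2/15*3/5 + 2/5*11/15 = 119/225
  d_2[1] = 7/15*2/15 + 2/15*2/15 + 2/5*1/15 = 8/75
  d_2[2] = 7/15*8/15 + 2/15*4/15 + 2/5*1/5 = 82/225
d_2 = (0=119/225, 1=8/75, 2=82/225)
  d_3[0] = 119/225*1/3 + 8/75*3/5 + 82/225*11/15 = 571/1125
  d_3[1] = 119/225*2/15 + 8/75*2/15 + 82/225*1/15 = 368/3375
  d_3[2] = 119/225*8/15 + 8/75*4/15 + 82/225*1/5 = 1294/3375
d_3 = (0=571/1125, 1=368/3375, 2=1294/3375)
  d_4[0] = 571/1125*1/3 + 368/3375*3/5 + 1294/3375*11/15 = 26111/50625
  d_4[1] = 571/1125*2/15 + 368/3375*2/15 + 1294/3375*1/15 = 5456/50625
  d_4[2] = 571/1125*8/15 + 368/3375*4/15 + 1294/3375*1/5 = 19058/50625
d_4 = (0=26111/50625, 1=5456/50625, 2=19058/50625)

Answer: 26111/50625 5456/50625 19058/50625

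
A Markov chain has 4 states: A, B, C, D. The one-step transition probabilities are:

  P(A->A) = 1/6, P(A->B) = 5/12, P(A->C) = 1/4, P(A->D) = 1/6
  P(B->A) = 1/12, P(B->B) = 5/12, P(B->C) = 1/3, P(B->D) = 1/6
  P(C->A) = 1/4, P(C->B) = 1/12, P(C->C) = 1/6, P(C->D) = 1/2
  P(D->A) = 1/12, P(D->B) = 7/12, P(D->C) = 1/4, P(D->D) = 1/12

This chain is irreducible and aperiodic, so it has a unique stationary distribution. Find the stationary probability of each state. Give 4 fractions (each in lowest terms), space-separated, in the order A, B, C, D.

Answer: 143/1036 765/2072 537/2072 121/518

Derivation:
The stationary distribution satisfies pi = pi * P, i.e.:
  pi_A = 1/6*pi_A + 1/12*pi_B + 1/4*pi_C + 1/12*pi_D
  pi_B = 5/12*pi_A + 5/12*pi_B + 1/12*pi_C + 7/12*pi_D
  pi_C = 1/4*pi_A + 1/3*pi_B + 1/6*pi_C + 1/4*pi_D
  pi_D = 1/6*pi_A + 1/6*pi_B + 1/2*pi_C + 1/12*pi_D
with normalization: pi_A + pi_B + pi_C + pi_D = 1.

Using the first 3 balance equations plus normalization, the linear system A*pi = b is:
  [-5/6, 1/12, 1/4, 1/12] . pi = 0
  [5/12, -7/12, 1/12, 7/12] . pi = 0
  [1/4, 1/3, -5/6, 1/4] . pi = 0
  [1, 1, 1, 1] . pi = 1

Solving yields:
  pi_A = 143/1036
  pi_B = 765/2072
  pi_C = 537/2072
  pi_D = 121/518

Verification (pi * P):
  143/1036*1/6 + 765/2072*1/12 + 537/2072*1/4 + 121/518*1/12 = 143/1036 = pi_A  (ok)
  143/1036*5/12 + 765/2072*5/12 + 537/2072*1/12 + 121/518*7/12 = 765/2072 = pi_B  (ok)
  143/1036*1/4 + 765/2072*1/3 + 537/2072*1/6 + 121/518*1/4 = 537/2072 = pi_C  (ok)
  143/1036*1/6 + 765/2072*1/6 + 537/2072*1/2 + 121/518*1/12 = 121/518 = pi_D  (ok)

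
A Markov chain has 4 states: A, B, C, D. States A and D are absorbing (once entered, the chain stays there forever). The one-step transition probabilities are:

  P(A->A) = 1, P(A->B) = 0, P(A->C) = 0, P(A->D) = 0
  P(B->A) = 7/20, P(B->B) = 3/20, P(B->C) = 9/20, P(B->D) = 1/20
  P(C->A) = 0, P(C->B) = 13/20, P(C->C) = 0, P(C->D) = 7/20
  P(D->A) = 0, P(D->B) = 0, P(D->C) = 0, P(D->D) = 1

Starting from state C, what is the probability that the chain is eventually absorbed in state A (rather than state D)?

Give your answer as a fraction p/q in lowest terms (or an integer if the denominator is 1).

Let a_i = P(absorbed in A | start in state i).
Boundary conditions: a_A = 1, a_D = 0.
For each transient state i, a_i = sum_j P(i->j) * a_j:
  a_B = 7/20*a_A + 3/20*a_B + 9/20*a_C + 1/20*a_D
  a_C = 0*a_A + 13/20*a_B + 0*a_C + 7/20*a_D

Substituting a_A = 1 and a_D = 0, rearrange to (I - Q) a = r where r[i] = P(i -> A):
  [17/20, -9/20] . (a_B, a_C) = 7/20
  [-13/20, 1] . (a_B, a_C) = 0

Solving yields:
  a_B = 140/223
  a_C = 91/223

Starting state is C, so the absorption probability is a_C = 91/223.

Answer: 91/223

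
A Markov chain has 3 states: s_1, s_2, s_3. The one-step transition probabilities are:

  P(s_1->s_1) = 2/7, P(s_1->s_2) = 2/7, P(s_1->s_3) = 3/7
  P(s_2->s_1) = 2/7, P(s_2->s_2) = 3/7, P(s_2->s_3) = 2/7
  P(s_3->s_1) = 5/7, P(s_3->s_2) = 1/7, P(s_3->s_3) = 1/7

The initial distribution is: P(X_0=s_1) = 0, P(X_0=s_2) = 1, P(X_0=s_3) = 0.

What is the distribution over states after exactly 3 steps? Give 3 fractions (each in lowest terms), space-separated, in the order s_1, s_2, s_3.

Propagating the distribution step by step (d_{t+1} = d_t * P):
d_0 = (s_1=0, s_2=1, s_3=0)
  d_1[s_1] = 0*2/7 + 1*2/7 + 0*5/7 = 2/7
  d_1[s_2] = 0*2/7 + 1*3/7 + 0*1/7 = 3/7
  d_1[s_3] = 0*3/7 + 1*2/7 + 0*1/7 = 2/7
d_1 = (s_1=2/7, s_2=3/7, s_3=2/7)
  d_2[s_1] = 2/7*2/7 + 3/7*2/7 + 2/7*5/7 = 20/49
  d_2[s_2] = 2/7*2/7 + 3/7*3/7 + 2/7*1/7 = 15/49
  d_2[s_3] = 2/7*3/7 + 3/7*2/7 + 2/7*1/7 = 2/7
d_2 = (s_1=20/49, s_2=15/49, s_3=2/7)
  d_3[s_1] = 20/49*2/7 + 15/49*2/7 + 2/7*5/7 = 20/49
  d_3[s_2] = 20/49*2/7 + 15/49*3/7 + 2/7*1/7 = 99/343
  d_3[s_3] = 20/49*3/7 + 15/49*2/7 + 2/7*1/7 = 104/343
d_3 = (s_1=20/49, s_2=99/343, s_3=104/343)

Answer: 20/49 99/343 104/343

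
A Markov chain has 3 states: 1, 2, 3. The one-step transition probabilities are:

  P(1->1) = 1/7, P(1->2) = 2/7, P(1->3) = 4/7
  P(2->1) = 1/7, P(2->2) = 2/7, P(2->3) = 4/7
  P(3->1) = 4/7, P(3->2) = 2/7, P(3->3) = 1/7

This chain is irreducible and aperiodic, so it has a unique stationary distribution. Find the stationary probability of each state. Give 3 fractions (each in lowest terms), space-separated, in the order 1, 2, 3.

The stationary distribution satisfies pi = pi * P, i.e.:
  pi_1 = 1/7*pi_1 + 1/7*pi_2 + 4/7*pi_3
  pi_2 = 2/7*pi_1 + 2/7*pi_2 + 2/7*pi_3
  pi_3 = 4/7*pi_1 + 4/7*pi_2 + 1/7*pi_3
with normalization: pi_1 + pi_2 + pi_3 = 1.

Using the first 2 balance equations plus normalization, the linear system A*pi = b is:
  [-6/7, 1/7, 4/7] . pi = 0
  [2/7, -5/7, 2/7] . pi = 0
  [1, 1, 1] . pi = 1

Solving yields:
  pi_1 = 11/35
  pi_2 = 2/7
  pi_3 = 2/5

Verification (pi * P):
  11/35*1/7 + 2/7*1/7 + 2/5*4/7 = 11/35 = pi_1  (ok)
  11/35*2/7 + 2/7*2/7 + 2/5*2/7 = 2/7 = pi_2  (ok)
  11/35*4/7 + 2/7*4/7 + 2/5*1/7 = 2/5 = pi_3  (ok)

Answer: 11/35 2/7 2/5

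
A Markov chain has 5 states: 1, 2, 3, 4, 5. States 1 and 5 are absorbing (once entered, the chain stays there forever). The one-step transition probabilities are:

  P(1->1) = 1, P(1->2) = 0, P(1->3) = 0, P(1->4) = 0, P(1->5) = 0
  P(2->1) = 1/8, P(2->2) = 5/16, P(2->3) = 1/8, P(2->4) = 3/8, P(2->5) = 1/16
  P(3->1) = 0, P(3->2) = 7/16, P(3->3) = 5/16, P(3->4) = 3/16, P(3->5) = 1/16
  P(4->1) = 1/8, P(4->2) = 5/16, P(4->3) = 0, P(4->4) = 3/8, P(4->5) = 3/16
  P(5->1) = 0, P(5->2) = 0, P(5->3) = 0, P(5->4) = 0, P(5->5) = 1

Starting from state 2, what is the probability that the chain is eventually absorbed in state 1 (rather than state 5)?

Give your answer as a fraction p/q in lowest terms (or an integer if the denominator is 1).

Answer: 182/355

Derivation:
Let a_i = P(absorbed in 1 | start in state i).
Boundary conditions: a_1 = 1, a_5 = 0.
For each transient state i, a_i = sum_j P(i->j) * a_j:
  a_2 = 1/8*a_1 + 5/16*a_2 + 1/8*a_3 + 3/8*a_4 + 1/16*a_5
  a_3 = 0*a_1 + 7/16*a_2 + 5/16*a_3 + 3/16*a_4 + 1/16*a_5
  a_4 = 1/8*a_1 + 5/16*a_2 + 0*a_3 + 3/8*a_4 + 3/16*a_5

Substituting a_1 = 1 and a_5 = 0, rearrange to (I - Q) a = r where r[i] = P(i -> 1):
  [11/16, -1/8, -3/8] . (a_2, a_3, a_4) = 1/8
  [-7/16, 11/16, -3/16] . (a_2, a_3, a_4) = 0
  [-5/16, 0, 5/8] . (a_2, a_3, a_4) = 1/8

Solving yields:
  a_2 = 182/355
  a_3 = 32/71
  a_4 = 162/355

Starting state is 2, so the absorption probability is a_2 = 182/355.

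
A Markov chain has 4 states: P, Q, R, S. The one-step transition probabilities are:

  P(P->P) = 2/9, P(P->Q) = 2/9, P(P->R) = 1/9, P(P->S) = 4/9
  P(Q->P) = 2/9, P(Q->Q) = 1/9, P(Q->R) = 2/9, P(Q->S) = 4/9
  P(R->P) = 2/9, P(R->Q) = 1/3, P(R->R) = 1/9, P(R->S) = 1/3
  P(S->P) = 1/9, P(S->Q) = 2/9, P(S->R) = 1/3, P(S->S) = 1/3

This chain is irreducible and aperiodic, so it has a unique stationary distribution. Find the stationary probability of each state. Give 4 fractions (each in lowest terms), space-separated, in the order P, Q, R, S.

The stationary distribution satisfies pi = pi * P, i.e.:
  pi_P = 2/9*pi_P + 2/9*pi_Q + 2/9*pi_R + 1/9*pi_S
  pi_Q = 2/9*pi_P + 1/9*pi_Q + 1/3*pi_R + 2/9*pi_S
  pi_R = 1/9*pi_P + 2/9*pi_Q + 1/9*pi_R + 1/3*pi_S
  pi_S = 4/9*pi_P + 4/9*pi_Q + 1/3*pi_R + 1/3*pi_S
with normalization: pi_P + pi_Q + pi_R + pi_S = 1.

Using the first 3 balance equations plus normalization, the linear system A*pi = b is:
  [-7/9, 2/9, 2/9, 1/9] . pi = 0
  [2/9, -8/9, 1/3, 2/9] . pi = 0
  [1/9, 2/9, -8/9, 1/3] . pi = 0
  [1, 1, 1, 1] . pi = 1

Solving yields:
  pi_P = 82/455
  pi_Q = 101/455
  pi_R = 20/91
  pi_S = 172/455

Verification (pi * P):
  82/455*2/9 + 101/455*2/9 + 20/91*2/9 + 172/455*1/9 = 82/455 = pi_P  (ok)
  82/455*2/9 + 101/455*1/9 + 20/91*1/3 + 172/455*2/9 = 101/455 = pi_Q  (ok)
  82/455*1/9 + 101/455*2/9 + 20/91*1/9 + 172/455*1/3 = 20/91 = pi_R  (ok)
  82/455*4/9 + 101/455*4/9 + 20/91*1/3 + 172/455*1/3 = 172/455 = pi_S  (ok)

Answer: 82/455 101/455 20/91 172/455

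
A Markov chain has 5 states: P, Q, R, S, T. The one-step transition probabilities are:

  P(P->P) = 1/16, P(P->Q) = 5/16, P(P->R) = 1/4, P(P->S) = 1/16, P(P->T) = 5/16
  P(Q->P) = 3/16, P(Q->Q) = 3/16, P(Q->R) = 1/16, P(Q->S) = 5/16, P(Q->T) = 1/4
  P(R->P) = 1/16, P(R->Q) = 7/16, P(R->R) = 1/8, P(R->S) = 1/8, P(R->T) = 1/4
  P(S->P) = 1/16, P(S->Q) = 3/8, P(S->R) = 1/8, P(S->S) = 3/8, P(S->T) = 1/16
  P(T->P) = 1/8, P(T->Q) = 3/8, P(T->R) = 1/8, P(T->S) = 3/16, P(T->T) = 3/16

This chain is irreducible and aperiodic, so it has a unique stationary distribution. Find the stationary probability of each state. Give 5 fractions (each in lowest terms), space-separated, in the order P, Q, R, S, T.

The stationary distribution satisfies pi = pi * P, i.e.:
  pi_P = 1/16*pi_P + 3/16*pi_Q + 1/16*pi_R + 1/16*pi_S + 1/8*pi_T
  pi_Q = 5/16*pi_P + 3/16*pi_Q + 7/16*pi_R + 3/8*pi_S + 3/8*pi_T
  pi_R = 1/4*pi_P + 1/16*pi_Q + 1/8*pi_R + 1/8*pi_S + 1/8*pi_T
  pi_S = 1/16*pi_P + 5/16*pi_Q + 1/8*pi_R + 3/8*pi_S + 3/16*pi_T
  pi_T = 5/16*pi_P + 1/4*pi_Q + 1/4*pi_R + 1/16*pi_S + 3/16*pi_T
with normalization: pi_P + pi_Q + pi_R + pi_S + pi_T = 1.

Using the first 4 balance equations plus normalization, the linear system A*pi = b is:
  [-15/16, 3/16, 1/16, 1/16, 1/8] . pi = 0
  [5/16, -13/16, 7/16, 3/8, 3/8] . pi = 0
  [1/4, 1/16, -7/8, 1/8, 1/8] . pi = 0
  [1/16, 5/16, 1/8, -5/8, 3/16] . pi = 0
  [1, 1, 1, 1, 1] . pi = 1

Solving yields:
  pi_P = 7709/67417
  pi_Q = 3044/9631
  pi_R = 8059/67417
  pi_S = 17030/67417
  pi_T = 13311/67417

Verification (pi * P):
  7709/67417*1/16 + 3044/9631*3/16 + 8059/67417*1/16 + 17030/67417*1/16 + 13311/67417*1/8 = 7709/67417 = pi_P  (ok)
  7709/67417*5/16 + 3044/9631*3/16 + 8059/67417*7/16 + 17030/67417*3/8 + 13311/67417*3/8 = 3044/9631 = pi_Q  (ok)
  7709/67417*1/4 + 3044/9631*1/16 + 8059/67417*1/8 + 17030/67417*1/8 + 13311/67417*1/8 = 8059/67417 = pi_R  (ok)
  7709/67417*1/16 + 3044/9631*5/16 + 8059/67417*1/8 + 17030/67417*3/8 + 13311/67417*3/16 = 17030/67417 = pi_S  (ok)
  7709/67417*5/16 + 3044/9631*1/4 + 8059/67417*1/4 + 17030/67417*1/16 + 13311/67417*3/16 = 13311/67417 = pi_T  (ok)

Answer: 7709/67417 3044/9631 8059/67417 17030/67417 13311/67417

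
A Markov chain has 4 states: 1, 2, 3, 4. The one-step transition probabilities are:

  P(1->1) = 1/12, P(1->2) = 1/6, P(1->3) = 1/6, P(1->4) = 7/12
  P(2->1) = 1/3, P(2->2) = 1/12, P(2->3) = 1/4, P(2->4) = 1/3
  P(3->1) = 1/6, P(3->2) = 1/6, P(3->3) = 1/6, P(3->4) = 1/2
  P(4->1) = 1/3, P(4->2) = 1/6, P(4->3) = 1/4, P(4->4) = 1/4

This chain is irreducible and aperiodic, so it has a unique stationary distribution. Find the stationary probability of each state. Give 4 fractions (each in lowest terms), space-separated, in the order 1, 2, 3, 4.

Answer: 46/193 2/13 41/193 992/2509

Derivation:
The stationary distribution satisfies pi = pi * P, i.e.:
  pi_1 = 1/12*pi_1 + 1/3*pi_2 + 1/6*pi_3 + 1/3*pi_4
  pi_2 = 1/6*pi_1 + 1/12*pi_2 + 1/6*pi_3 + 1/6*pi_4
  pi_3 = 1/6*pi_1 + 1/4*pi_2 + 1/6*pi_3 + 1/4*pi_4
  pi_4 = 7/12*pi_1 + 1/3*pi_2 + 1/2*pi_3 + 1/4*pi_4
with normalization: pi_1 + pi_2 + pi_3 + pi_4 = 1.

Using the first 3 balance equations plus normalization, the linear system A*pi = b is:
  [-11/12, 1/3, 1/6, 1/3] . pi = 0
  [1/6, -11/12, 1/6, 1/6] . pi = 0
  [1/6, 1/4, -5/6, 1/4] . pi = 0
  [1, 1, 1, 1] . pi = 1

Solving yields:
  pi_1 = 46/193
  pi_2 = 2/13
  pi_3 = 41/193
  pi_4 = 992/2509

Verification (pi * P):
  46/193*1/12 + 2/13*1/3 + 41/193*1/6 + 992/2509*1/3 = 46/193 = pi_1  (ok)
  46/193*1/6 + 2/13*1/12 + 41/193*1/6 + 992/2509*1/6 = 2/13 = pi_2  (ok)
  46/193*1/6 + 2/13*1/4 + 41/193*1/6 + 992/2509*1/4 = 41/193 = pi_3  (ok)
  46/193*7/12 + 2/13*1/3 + 41/193*1/2 + 992/2509*1/4 = 992/2509 = pi_4  (ok)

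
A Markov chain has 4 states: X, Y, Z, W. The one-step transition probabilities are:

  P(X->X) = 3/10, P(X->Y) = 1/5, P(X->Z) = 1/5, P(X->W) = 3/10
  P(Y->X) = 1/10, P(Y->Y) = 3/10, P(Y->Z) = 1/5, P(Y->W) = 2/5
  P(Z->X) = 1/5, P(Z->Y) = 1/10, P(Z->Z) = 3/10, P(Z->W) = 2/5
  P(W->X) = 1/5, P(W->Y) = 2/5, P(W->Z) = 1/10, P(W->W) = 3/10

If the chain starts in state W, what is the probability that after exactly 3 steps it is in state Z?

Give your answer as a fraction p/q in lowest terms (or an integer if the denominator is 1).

Answer: 183/1000

Derivation:
Computing P^3 by repeated multiplication:
P^1 =
  X: [3/10, 1/5, 1/5, 3/10]
  Y: [1/10, 3/10, 1/5, 2/5]
  Z: [1/5, 1/10, 3/10, 2/5]
  W: [1/5, 2/5, 1/10, 3/10]
P^2 =
  X: [21/100, 13/50, 19/100, 17/50]
  Y: [9/50, 29/100, 9/50, 7/20]
  Z: [21/100, 13/50, 19/100, 17/50]
  W: [9/50, 29/100, 9/50, 7/20]
P^3 =
  X: [39/200, 11/40, 37/200, 69/200]
  Y: [189/1000, 281/1000, 183/1000, 347/1000]
  Z: [39/200, 11/40, 37/200, 69/200]
  W: [189/1000, 281/1000, 183/1000, 347/1000]

(P^3)[W -> Z] = 183/1000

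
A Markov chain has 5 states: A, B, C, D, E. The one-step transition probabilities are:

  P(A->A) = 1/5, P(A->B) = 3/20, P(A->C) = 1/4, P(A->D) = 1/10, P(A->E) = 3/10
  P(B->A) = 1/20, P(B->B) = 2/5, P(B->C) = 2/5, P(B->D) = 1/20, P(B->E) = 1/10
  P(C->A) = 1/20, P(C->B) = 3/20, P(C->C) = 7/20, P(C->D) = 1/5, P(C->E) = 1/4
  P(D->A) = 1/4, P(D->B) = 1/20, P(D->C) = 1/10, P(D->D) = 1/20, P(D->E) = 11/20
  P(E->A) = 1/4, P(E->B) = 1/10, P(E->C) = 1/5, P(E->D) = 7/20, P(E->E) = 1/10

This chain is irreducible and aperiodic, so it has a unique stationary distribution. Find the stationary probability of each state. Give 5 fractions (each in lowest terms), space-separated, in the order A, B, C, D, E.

Answer: 673/4271 4115/25626 3359/12813 733/4271 2119/8542

Derivation:
The stationary distribution satisfies pi = pi * P, i.e.:
  pi_A = 1/5*pi_A + 1/20*pi_B + 1/20*pi_C + 1/4*pi_D + 1/4*pi_E
  pi_B = 3/20*pi_A + 2/5*pi_B + 3/20*pi_C + 1/20*pi_D + 1/10*pi_E
  pi_C = 1/4*pi_A + 2/5*pi_B + 7/20*pi_C + 1/10*pi_D + 1/5*pi_E
  pi_D = 1/10*pi_A + 1/20*pi_B + 1/5*pi_C + 1/20*pi_D + 7/20*pi_E
  pi_E = 3/10*pi_A + 1/10*pi_B + 1/4*pi_C + 11/20*pi_D + 1/10*pi_E
with normalization: pi_A + pi_B + pi_C + pi_D + pi_E = 1.

Using the first 4 balance equations plus normalization, the linear system A*pi = b is:
  [-4/5, 1/20, 1/20, 1/4, 1/4] . pi = 0
  [3/20, -3/5, 3/20, 1/20, 1/10] . pi = 0
  [1/4, 2/5, -13/20, 1/10, 1/5] . pi = 0
  [1/10, 1/20, 1/5, -19/20, 7/20] . pi = 0
  [1, 1, 1, 1, 1] . pi = 1

Solving yields:
  pi_A = 673/4271
  pi_B = 4115/25626
  pi_C = 3359/12813
  pi_D = 733/4271
  pi_E = 2119/8542

Verification (pi * P):
  673/4271*1/5 + 4115/25626*1/20 + 3359/12813*1/20 + 733/4271*1/4 + 2119/8542*1/4 = 673/4271 = pi_A  (ok)
  673/4271*3/20 + 4115/25626*2/5 + 3359/12813*3/20 + 733/4271*1/20 + 2119/8542*1/10 = 4115/25626 = pi_B  (ok)
  673/4271*1/4 + 4115/25626*2/5 + 3359/12813*7/20 + 733/4271*1/10 + 2119/8542*1/5 = 3359/12813 = pi_C  (ok)
  673/4271*1/10 + 4115/25626*1/20 + 3359/12813*1/5 + 733/4271*1/20 + 2119/8542*7/20 = 733/4271 = pi_D  (ok)
  673/4271*3/10 + 4115/25626*1/10 + 3359/12813*1/4 + 733/4271*11/20 + 2119/8542*1/10 = 2119/8542 = pi_E  (ok)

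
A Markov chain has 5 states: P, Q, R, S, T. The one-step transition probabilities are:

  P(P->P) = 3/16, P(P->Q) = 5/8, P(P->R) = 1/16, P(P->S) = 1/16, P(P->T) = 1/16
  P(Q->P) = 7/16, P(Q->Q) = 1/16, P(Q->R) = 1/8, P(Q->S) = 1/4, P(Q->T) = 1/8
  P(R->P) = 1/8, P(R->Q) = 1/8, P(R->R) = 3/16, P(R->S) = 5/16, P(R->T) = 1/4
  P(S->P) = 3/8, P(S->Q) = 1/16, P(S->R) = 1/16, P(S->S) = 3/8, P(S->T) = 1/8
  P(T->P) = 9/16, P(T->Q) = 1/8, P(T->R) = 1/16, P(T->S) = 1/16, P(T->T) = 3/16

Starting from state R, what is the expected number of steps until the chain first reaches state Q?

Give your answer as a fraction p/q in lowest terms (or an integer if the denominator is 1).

Let h_i = expected steps to first reach Q from state i.
Boundary: h_Q = 0.
First-step equations for the other states:
  h_P = 1 + 3/16*h_P + 5/8*h_Q + 1/16*h_R + 1/16*h_S + 1/16*h_T
  h_R = 1 + 1/8*h_P + 1/8*h_Q + 3/16*h_R + 5/16*h_S + 1/4*h_T
  h_S = 1 + 3/8*h_P + 1/16*h_Q + 1/16*h_R + 3/8*h_S + 1/8*h_T
  h_T = 1 + 9/16*h_P + 1/8*h_Q + 1/16*h_R + 1/16*h_S + 3/16*h_T

Substituting h_Q = 0 and rearranging gives the linear system (I - Q) h = 1:
  [13/16, -1/16, -1/16, -1/16] . (h_P, h_R, h_S, h_T) = 1
  [-1/8, 13/16, -5/16, -1/4] . (h_P, h_R, h_S, h_T) = 1
  [-3/8, -1/16, 5/8, -1/8] . (h_P, h_R, h_S, h_T) = 1
  [-9/16, -1/16, -1/16, 13/16] . (h_P, h_R, h_S, h_T) = 1

Solving yields:
  h_P = 8624/4105
  h_R = 16752/4105
  h_S = 16128/4105
  h_T = 13552/4105

Starting state is R, so the expected hitting time is h_R = 16752/4105.

Answer: 16752/4105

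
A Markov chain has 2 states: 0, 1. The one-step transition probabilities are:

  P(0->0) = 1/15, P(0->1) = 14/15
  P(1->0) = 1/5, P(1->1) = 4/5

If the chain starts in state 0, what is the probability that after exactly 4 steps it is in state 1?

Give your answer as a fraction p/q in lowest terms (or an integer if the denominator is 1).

Answer: 41678/50625

Derivation:
Computing P^4 by repeated multiplication:
P^1 =
  0: [1/15, 14/15]
  1: [1/5, 4/5]
P^2 =
  0: [43/225, 182/225]
  1: [13/75, 62/75]
P^3 =
  0: [589/3375, 2786/3375]
  1: [199/1125, 926/1125]
P^4 =
  0: [8947/50625, 41678/50625]
  1: [2977/16875, 13898/16875]

(P^4)[0 -> 1] = 41678/50625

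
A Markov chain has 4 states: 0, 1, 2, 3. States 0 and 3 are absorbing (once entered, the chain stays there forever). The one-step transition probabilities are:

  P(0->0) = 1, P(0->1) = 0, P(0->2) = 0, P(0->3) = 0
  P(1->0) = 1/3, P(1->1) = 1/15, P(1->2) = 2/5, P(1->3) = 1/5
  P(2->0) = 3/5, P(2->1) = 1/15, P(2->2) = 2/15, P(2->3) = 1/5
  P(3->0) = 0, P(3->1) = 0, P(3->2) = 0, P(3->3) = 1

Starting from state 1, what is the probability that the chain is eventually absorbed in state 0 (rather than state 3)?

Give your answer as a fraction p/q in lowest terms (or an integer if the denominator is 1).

Answer: 119/176

Derivation:
Let a_i = P(absorbed in 0 | start in state i).
Boundary conditions: a_0 = 1, a_3 = 0.
For each transient state i, a_i = sum_j P(i->j) * a_j:
  a_1 = 1/3*a_0 + 1/15*a_1 + 2/5*a_2 + 1/5*a_3
  a_2 = 3/5*a_0 + 1/15*a_1 + 2/15*a_2 + 1/5*a_3

Substituting a_0 = 1 and a_3 = 0, rearrange to (I - Q) a = r where r[i] = P(i -> 0):
  [14/15, -2/5] . (a_1, a_2) = 1/3
  [-1/15, 13/15] . (a_1, a_2) = 3/5

Solving yields:
  a_1 = 119/176
  a_2 = 131/176

Starting state is 1, so the absorption probability is a_1 = 119/176.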